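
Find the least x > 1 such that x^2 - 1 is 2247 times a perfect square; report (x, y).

First expand sqrt(2247) as a continued fraction. With x_i = (sqrt(2247) + m_i)/d_i and (m_0, d_0) = (0, 1): a_0 = floor(sqrt(2247)) = 47, since 47^2 = 2209 <= 2247 < 2304 = 48^2.
Iterate m_{i+1} = d_i*a_i - m_i, d_{i+1} = (2247 - m_{i+1}^2)/d_i, a_{i+1} = floor((a_0 + m_{i+1})/d_{i+1}):
  m_1 = 1*47 - 0 = 47, d_1 = (2247 - 47^2)/1 = 38/1 = 38, a_1 = floor((47 + 47)/38) = 2.
  m_2 = 38*2 - 47 = 29, d_2 = (2247 - 29^2)/38 = 1406/38 = 37, a_2 = floor((47 + 29)/37) = 2.
  m_3 = 37*2 - 29 = 45, d_3 = (2247 - 45^2)/37 = 222/37 = 6, a_3 = floor((47 + 45)/6) = 15.
  m_4 = 6*15 - 45 = 45, d_4 = (2247 - 45^2)/6 = 222/6 = 37, a_4 = floor((47 + 45)/37) = 2.
  m_5 = 37*2 - 45 = 29, d_5 = (2247 - 29^2)/37 = 1406/37 = 38, a_5 = floor((47 + 29)/38) = 2.
  m_6 = 38*2 - 29 = 47, d_6 = (2247 - 47^2)/38 = 38/38 = 1, a_6 = floor((47 + 47)/1) = 94.
  m_7 = 1*94 - 47 = 47, d_7 = (2247 - 47^2)/1 = 38/1 = 38: (m_7, d_7) = (m_1, d_1) = (47, 38), so from here the quotients repeat a_1, ..., a_6; the period length is 6.
So sqrt(2247) = [47; (2, 2, 15, 2, 2, 94)] with period length k = 6.
k is even, so the fundamental solution of x^2 - 2247y^2 = 1 is (p_{k-1}, q_{k-1}) = (p_5, q_5); compute convergents through index 5.
Convergents (p_i = a_i*p_{i-1} + p_{i-2}, q_i = a_i*q_{i-1} + q_{i-2} with p_{-2}=0, p_{-1}=1, q_{-2}=1, q_{-1}=0):
  i=0: a_0=47, p_0 = 47*1 + 0 = 47, q_0 = 47*0 + 1 = 1.
  i=1: a_1=2, p_1 = 2*47 + 1 = 95, q_1 = 2*1 + 0 = 2.
  i=2: a_2=2, p_2 = 2*95 + 47 = 237, q_2 = 2*2 + 1 = 5.
  i=3: a_3=15, p_3 = 15*237 + 95 = 3650, q_3 = 15*5 + 2 = 77.
  i=4: a_4=2, p_4 = 2*3650 + 237 = 7537, q_4 = 2*77 + 5 = 159.
  i=5: a_5=2, p_5 = 2*7537 + 3650 = 18724, q_5 = 2*159 + 77 = 395.
Check: 18724^2 - 2247*395^2 = 350588176 - 350588175 = 1, so (x, y) = (18724, 395) solves the equation, and by the theorem it is the least positive solution.

(x, y) = (18724, 395)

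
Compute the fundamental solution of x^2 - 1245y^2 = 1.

First expand sqrt(1245) as a continued fraction. With x_i = (sqrt(1245) + m_i)/d_i and (m_0, d_0) = (0, 1): a_0 = floor(sqrt(1245)) = 35, since 35^2 = 1225 <= 1245 < 1296 = 36^2.
Iterate m_{i+1} = d_i*a_i - m_i, d_{i+1} = (1245 - m_{i+1}^2)/d_i, a_{i+1} = floor((a_0 + m_{i+1})/d_{i+1}):
  m_1 = 1*35 - 0 = 35, d_1 = (1245 - 35^2)/1 = 20/1 = 20, a_1 = floor((35 + 35)/20) = 3.
  m_2 = 20*3 - 35 = 25, d_2 = (1245 - 25^2)/20 = 620/20 = 31, a_2 = floor((35 + 25)/31) = 1.
  m_3 = 31*1 - 25 = 6, d_3 = (1245 - 6^2)/31 = 1209/31 = 39, a_3 = floor((35 + 6)/39) = 1.
  m_4 = 39*1 - 6 = 33, d_4 = (1245 - 33^2)/39 = 156/39 = 4, a_4 = floor((35 + 33)/4) = 17.
  m_5 = 4*17 - 33 = 35, d_5 = (1245 - 35^2)/4 = 20/4 = 5, a_5 = floor((35 + 35)/5) = 14.
  m_6 = 5*14 - 35 = 35, d_6 = (1245 - 35^2)/5 = 20/5 = 4, a_6 = floor((35 + 35)/4) = 17.
  m_7 = 4*17 - 35 = 33, d_7 = (1245 - 33^2)/4 = 156/4 = 39, a_7 = floor((35 + 33)/39) = 1.
  m_8 = 39*1 - 33 = 6, d_8 = (1245 - 6^2)/39 = 1209/39 = 31, a_8 = floor((35 + 6)/31) = 1.
  m_9 = 31*1 - 6 = 25, d_9 = (1245 - 25^2)/31 = 620/31 = 20, a_9 = floor((35 + 25)/20) = 3.
  m_10 = 20*3 - 25 = 35, d_10 = (1245 - 35^2)/20 = 20/20 = 1, a_10 = floor((35 + 35)/1) = 70.
  m_11 = 1*70 - 35 = 35, d_11 = (1245 - 35^2)/1 = 20/1 = 20: (m_11, d_11) = (m_1, d_1) = (35, 20), so from here the quotients repeat a_1, ..., a_10; the period length is 10.
So sqrt(1245) = [35; (3, 1, 1, 17, 14, 17, 1, 1, 3, 70)] with period length k = 10.
k is even, so the fundamental solution of x^2 - 1245y^2 = 1 is (p_{k-1}, q_{k-1}) = (p_9, q_9); compute convergents through index 9.
Convergents (p_i = a_i*p_{i-1} + p_{i-2}, q_i = a_i*q_{i-1} + q_{i-2} with p_{-2}=0, p_{-1}=1, q_{-2}=1, q_{-1}=0):
  i=0: a_0=35, p_0 = 35*1 + 0 = 35, q_0 = 35*0 + 1 = 1.
  i=1: a_1=3, p_1 = 3*35 + 1 = 106, q_1 = 3*1 + 0 = 3.
  i=2: a_2=1, p_2 = 1*106 + 35 = 141, q_2 = 1*3 + 1 = 4.
  i=3: a_3=1, p_3 = 1*141 + 106 = 247, q_3 = 1*4 + 3 = 7.
  i=4: a_4=17, p_4 = 17*247 + 141 = 4340, q_4 = 17*7 + 4 = 123.
  i=5: a_5=14, p_5 = 14*4340 + 247 = 61007, q_5 = 14*123 + 7 = 1729.
  i=6: a_6=17, p_6 = 17*61007 + 4340 = 1041459, q_6 = 17*1729 + 123 = 29516.
  i=7: a_7=1, p_7 = 1*1041459 + 61007 = 1102466, q_7 = 1*29516 + 1729 = 31245.
  i=8: a_8=1, p_8 = 1*1102466 + 1041459 = 2143925, q_8 = 1*31245 + 29516 = 60761.
  i=9: a_9=3, p_9 = 3*2143925 + 1102466 = 7534241, q_9 = 3*60761 + 31245 = 213528.
Check: 7534241^2 - 1245*213528^2 = 56764787446081 - 56764787446080 = 1, so (x, y) = (7534241, 213528) solves the equation, and by the theorem it is the least positive solution.

(x, y) = (7534241, 213528)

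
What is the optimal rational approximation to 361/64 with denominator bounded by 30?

141/25

Expand x = 361/64 as a continued fraction with the Euclidean algorithm:
  361 = 5*64 + 41, so a_0 = 5.
  64 = 1*41 + 23, so a_1 = 1.
  41 = 1*23 + 18, so a_2 = 1.
  23 = 1*18 + 5, so a_3 = 1.
  18 = 3*5 + 3, so a_4 = 3.
  5 = 1*3 + 2, so a_5 = 1.
  3 = 1*2 + 1, so a_6 = 1.
  2 = 2*1 + 0, so a_7 = 2.
so x = [5; 1, 1, 1, 3, 1, 1, 2].
Convergents (p_i = a_i*p_{i-1} + p_{i-2}, q_i = a_i*q_{i-1} + q_{i-2} with p_{-2}=0, p_{-1}=1, q_{-2}=1, q_{-1}=0), until the denominator exceeds 30:
  i=0: a_0=5, p_0 = 5*1 + 0 = 5, q_0 = 5*0 + 1 = 1.
  i=1: a_1=1, p_1 = 1*5 + 1 = 6, q_1 = 1*1 + 0 = 1.
  i=2: a_2=1, p_2 = 1*6 + 5 = 11, q_2 = 1*1 + 1 = 2.
  i=3: a_3=1, p_3 = 1*11 + 6 = 17, q_3 = 1*2 + 1 = 3.
  i=4: a_4=3, p_4 = 3*17 + 11 = 62, q_4 = 3*3 + 2 = 11.
  i=5: a_5=1, p_5 = 1*62 + 17 = 79, q_5 = 1*11 + 3 = 14.
  i=6: a_6=1, p_6 = 1*79 + 62 = 141, q_6 = 1*14 + 11 = 25.
  i=7: a_7=2, p_7 = 2*141 + 79 = 361, q_7 = 2*25 + 14 = 64.
q_7 = 64 > 30, so the last convergent with denominator <= 30 is p_6/q_6 = 141/25.
The closest fraction with denominator <= 30 is either p_6/q_6 or the intermediate fraction (k*p_6 + p_5)/(k*q_6 + q_5) with the largest k >= 1 whose denominator stays <= 30; these approach x as k grows, and every other convergent or intermediate fraction in range is farther away.
Largest k: floor((30 - q_5)/q_6) = floor((30 - 14)/25) = 0.
Since k = 0, no intermediate fraction beyond p_6/q_6 has denominator <= 30, so the convergent 141/25 is the closest (its error is |361*25 - 141*64|/(64*25) = 1/1600).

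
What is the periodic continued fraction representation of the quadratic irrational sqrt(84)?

[9; (6, 18)]

Write x_i = (sqrt(84) + m_i)/d_i with (m_0, d_0) = (0, 1). a_0 = floor(sqrt(84)) = 9, since 9^2 = 81 <= 84 < 100 = 10^2.
Iterate m_{i+1} = d_i*a_i - m_i, d_{i+1} = (84 - m_{i+1}^2)/d_i, a_{i+1} = floor((a_0 + m_{i+1})/d_{i+1}):
  m_1 = 1*9 - 0 = 9, d_1 = (84 - 9^2)/1 = 3/1 = 3, a_1 = floor((9 + 9)/3) = 6.
  m_2 = 3*6 - 9 = 9, d_2 = (84 - 9^2)/3 = 3/3 = 1, a_2 = floor((9 + 9)/1) = 18.
  m_3 = 1*18 - 9 = 9, d_3 = (84 - 9^2)/1 = 3/1 = 3: (m_3, d_3) = (m_1, d_1) = (9, 3), so from here the quotients repeat a_1, a_2; the period length is 2.
Hence the expansion of sqrt(84) is a_0 = 9 followed by the repeating block 6, 18 (period 2).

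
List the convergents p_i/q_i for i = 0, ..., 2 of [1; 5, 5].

Using the convergent recurrence p_i = a_i*p_{i-1} + p_{i-2}, q_i = a_i*q_{i-1} + q_{i-2} with p_{-2}=0, p_{-1}=1, q_{-2}=1, q_{-1}=0:
  i=0: a_0=1, p_0 = 1*1 + 0 = 1, q_0 = 1*0 + 1 = 1.
  i=1: a_1=5, p_1 = 5*1 + 1 = 6, q_1 = 5*1 + 0 = 5.
  i=2: a_2=5, p_2 = 5*6 + 1 = 31, q_2 = 5*5 + 1 = 26.

1/1, 6/5, 31/26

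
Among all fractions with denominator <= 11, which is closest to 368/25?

Expand x = 368/25 as a continued fraction with the Euclidean algorithm:
  368 = 14*25 + 18, so a_0 = 14.
  25 = 1*18 + 7, so a_1 = 1.
  18 = 2*7 + 4, so a_2 = 2.
  7 = 1*4 + 3, so a_3 = 1.
  4 = 1*3 + 1, so a_4 = 1.
  3 = 3*1 + 0, so a_5 = 3.
so x = [14; 1, 2, 1, 1, 3].
Convergents (p_i = a_i*p_{i-1} + p_{i-2}, q_i = a_i*q_{i-1} + q_{i-2} with p_{-2}=0, p_{-1}=1, q_{-2}=1, q_{-1}=0), until the denominator exceeds 11:
  i=0: a_0=14, p_0 = 14*1 + 0 = 14, q_0 = 14*0 + 1 = 1.
  i=1: a_1=1, p_1 = 1*14 + 1 = 15, q_1 = 1*1 + 0 = 1.
  i=2: a_2=2, p_2 = 2*15 + 14 = 44, q_2 = 2*1 + 1 = 3.
  i=3: a_3=1, p_3 = 1*44 + 15 = 59, q_3 = 1*3 + 1 = 4.
  i=4: a_4=1, p_4 = 1*59 + 44 = 103, q_4 = 1*4 + 3 = 7.
  i=5: a_5=3, p_5 = 3*103 + 59 = 368, q_5 = 3*7 + 4 = 25.
q_5 = 25 > 11, so the last convergent with denominator <= 11 is p_4/q_4 = 103/7.
The closest fraction with denominator <= 11 is either p_4/q_4 or the intermediate fraction (k*p_4 + p_3)/(k*q_4 + q_3) with the largest k >= 1 whose denominator stays <= 11; these approach x as k grows, and every other convergent or intermediate fraction in range is farther away.
Largest k: floor((11 - q_3)/q_4) = floor((11 - 4)/7) = 1.
That gives (1*103 + 59)/(1*7 + 4) = 162/11.
Compare the errors: |x - 103/7| = |368*7 - 103*25|/(25*7) = 1/175, and |x - 162/11| = |368*11 - 162*25|/(25*11) = 2/275.
Cross-multiplying, 1*275 = 275 < 350 = 2*175, so 1/175 is smaller: the convergent 103/7 is closer to x than 162/11.

103/7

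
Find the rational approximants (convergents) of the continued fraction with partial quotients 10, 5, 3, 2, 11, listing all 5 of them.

10/1, 51/5, 163/16, 377/37, 4310/423

Using the convergent recurrence p_i = a_i*p_{i-1} + p_{i-2}, q_i = a_i*q_{i-1} + q_{i-2} with p_{-2}=0, p_{-1}=1, q_{-2}=1, q_{-1}=0:
  i=0: a_0=10, p_0 = 10*1 + 0 = 10, q_0 = 10*0 + 1 = 1.
  i=1: a_1=5, p_1 = 5*10 + 1 = 51, q_1 = 5*1 + 0 = 5.
  i=2: a_2=3, p_2 = 3*51 + 10 = 163, q_2 = 3*5 + 1 = 16.
  i=3: a_3=2, p_3 = 2*163 + 51 = 377, q_3 = 2*16 + 5 = 37.
  i=4: a_4=11, p_4 = 11*377 + 163 = 4310, q_4 = 11*37 + 16 = 423.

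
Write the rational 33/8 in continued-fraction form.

[4; 8]

Run the Euclidean algorithm on 33 and 8; the successive quotients are the partial quotients a_0, a_1, ... (each step inverts the fractional part left over by the previous one):
  33 = 4*8 + 1, so a_0 = 4.
  8 = 8*1 + 0, so a_1 = 8.
The remainder reaches 0 after 2 divisions, so the expansion has 2 partial quotients, read off in order.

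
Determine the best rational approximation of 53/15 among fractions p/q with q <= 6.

7/2

Expand x = 53/15 as a continued fraction with the Euclidean algorithm:
  53 = 3*15 + 8, so a_0 = 3.
  15 = 1*8 + 7, so a_1 = 1.
  8 = 1*7 + 1, so a_2 = 1.
  7 = 7*1 + 0, so a_3 = 7.
so x = [3; 1, 1, 7].
Convergents (p_i = a_i*p_{i-1} + p_{i-2}, q_i = a_i*q_{i-1} + q_{i-2} with p_{-2}=0, p_{-1}=1, q_{-2}=1, q_{-1}=0), until the denominator exceeds 6:
  i=0: a_0=3, p_0 = 3*1 + 0 = 3, q_0 = 3*0 + 1 = 1.
  i=1: a_1=1, p_1 = 1*3 + 1 = 4, q_1 = 1*1 + 0 = 1.
  i=2: a_2=1, p_2 = 1*4 + 3 = 7, q_2 = 1*1 + 1 = 2.
  i=3: a_3=7, p_3 = 7*7 + 4 = 53, q_3 = 7*2 + 1 = 15.
q_3 = 15 > 6, so the last convergent with denominator <= 6 is p_2/q_2 = 7/2.
The closest fraction with denominator <= 6 is either p_2/q_2 or the intermediate fraction (k*p_2 + p_1)/(k*q_2 + q_1) with the largest k >= 1 whose denominator stays <= 6; these approach x as k grows, and every other convergent or intermediate fraction in range is farther away.
Largest k: floor((6 - q_1)/q_2) = floor((6 - 1)/2) = 2.
That gives (2*7 + 4)/(2*2 + 1) = 18/5.
Compare the errors: |x - 7/2| = |53*2 - 7*15|/(15*2) = 1/30, and |x - 18/5| = |53*5 - 18*15|/(15*5) = 5/75.
Cross-multiplying, 1*75 = 75 < 150 = 5*30, so 1/30 is smaller: the convergent 7/2 is closer to x than 18/5.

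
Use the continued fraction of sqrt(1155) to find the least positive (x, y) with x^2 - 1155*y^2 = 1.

First expand sqrt(1155) as a continued fraction. With x_i = (sqrt(1155) + m_i)/d_i and (m_0, d_0) = (0, 1): a_0 = floor(sqrt(1155)) = 33, since 33^2 = 1089 <= 1155 < 1156 = 34^2.
Iterate m_{i+1} = d_i*a_i - m_i, d_{i+1} = (1155 - m_{i+1}^2)/d_i, a_{i+1} = floor((a_0 + m_{i+1})/d_{i+1}):
  m_1 = 1*33 - 0 = 33, d_1 = (1155 - 33^2)/1 = 66/1 = 66, a_1 = floor((33 + 33)/66) = 1.
  m_2 = 66*1 - 33 = 33, d_2 = (1155 - 33^2)/66 = 66/66 = 1, a_2 = floor((33 + 33)/1) = 66.
  m_3 = 1*66 - 33 = 33, d_3 = (1155 - 33^2)/1 = 66/1 = 66: (m_3, d_3) = (m_1, d_1) = (33, 66), so from here the quotients repeat a_1, a_2; the period length is 2.
So sqrt(1155) = [33; (1, 66)] with period length k = 2.
k is even, so the fundamental solution of x^2 - 1155y^2 = 1 is (p_{k-1}, q_{k-1}) = (p_1, q_1); compute convergents through index 1.
Convergents (p_i = a_i*p_{i-1} + p_{i-2}, q_i = a_i*q_{i-1} + q_{i-2} with p_{-2}=0, p_{-1}=1, q_{-2}=1, q_{-1}=0):
  i=0: a_0=33, p_0 = 33*1 + 0 = 33, q_0 = 33*0 + 1 = 1.
  i=1: a_1=1, p_1 = 1*33 + 1 = 34, q_1 = 1*1 + 0 = 1.
Check: 34^2 - 1155*1^2 = 1156 - 1155 = 1, so (x, y) = (34, 1) solves the equation, and by the theorem it is the least positive solution.

(x, y) = (34, 1)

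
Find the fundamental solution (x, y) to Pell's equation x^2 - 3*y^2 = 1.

(x, y) = (2, 1)

First expand sqrt(3) as a continued fraction. With x_i = (sqrt(3) + m_i)/d_i and (m_0, d_0) = (0, 1): a_0 = floor(sqrt(3)) = 1, since 1^2 = 1 <= 3 < 4 = 2^2.
Iterate m_{i+1} = d_i*a_i - m_i, d_{i+1} = (3 - m_{i+1}^2)/d_i, a_{i+1} = floor((a_0 + m_{i+1})/d_{i+1}):
  m_1 = 1*1 - 0 = 1, d_1 = (3 - 1^2)/1 = 2/1 = 2, a_1 = floor((1 + 1)/2) = 1.
  m_2 = 2*1 - 1 = 1, d_2 = (3 - 1^2)/2 = 2/2 = 1, a_2 = floor((1 + 1)/1) = 2.
  m_3 = 1*2 - 1 = 1, d_3 = (3 - 1^2)/1 = 2/1 = 2: (m_3, d_3) = (m_1, d_1) = (1, 2), so from here the quotients repeat a_1, a_2; the period length is 2.
So sqrt(3) = [1; (1, 2)] with period length k = 2.
k is even, so the fundamental solution of x^2 - 3y^2 = 1 is (p_{k-1}, q_{k-1}) = (p_1, q_1); compute convergents through index 1.
Convergents (p_i = a_i*p_{i-1} + p_{i-2}, q_i = a_i*q_{i-1} + q_{i-2} with p_{-2}=0, p_{-1}=1, q_{-2}=1, q_{-1}=0):
  i=0: a_0=1, p_0 = 1*1 + 0 = 1, q_0 = 1*0 + 1 = 1.
  i=1: a_1=1, p_1 = 1*1 + 1 = 2, q_1 = 1*1 + 0 = 1.
Check: 2^2 - 3*1^2 = 4 - 3 = 1, so (x, y) = (2, 1) solves the equation, and by the theorem it is the least positive solution.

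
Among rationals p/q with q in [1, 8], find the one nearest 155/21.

59/8

Expand x = 155/21 as a continued fraction with the Euclidean algorithm:
  155 = 7*21 + 8, so a_0 = 7.
  21 = 2*8 + 5, so a_1 = 2.
  8 = 1*5 + 3, so a_2 = 1.
  5 = 1*3 + 2, so a_3 = 1.
  3 = 1*2 + 1, so a_4 = 1.
  2 = 2*1 + 0, so a_5 = 2.
so x = [7; 2, 1, 1, 1, 2].
Convergents (p_i = a_i*p_{i-1} + p_{i-2}, q_i = a_i*q_{i-1} + q_{i-2} with p_{-2}=0, p_{-1}=1, q_{-2}=1, q_{-1}=0), until the denominator exceeds 8:
  i=0: a_0=7, p_0 = 7*1 + 0 = 7, q_0 = 7*0 + 1 = 1.
  i=1: a_1=2, p_1 = 2*7 + 1 = 15, q_1 = 2*1 + 0 = 2.
  i=2: a_2=1, p_2 = 1*15 + 7 = 22, q_2 = 1*2 + 1 = 3.
  i=3: a_3=1, p_3 = 1*22 + 15 = 37, q_3 = 1*3 + 2 = 5.
  i=4: a_4=1, p_4 = 1*37 + 22 = 59, q_4 = 1*5 + 3 = 8.
  i=5: a_5=2, p_5 = 2*59 + 37 = 155, q_5 = 2*8 + 5 = 21.
q_5 = 21 > 8, so the last convergent with denominator <= 8 is p_4/q_4 = 59/8.
The closest fraction with denominator <= 8 is either p_4/q_4 or the intermediate fraction (k*p_4 + p_3)/(k*q_4 + q_3) with the largest k >= 1 whose denominator stays <= 8; these approach x as k grows, and every other convergent or intermediate fraction in range is farther away.
Largest k: floor((8 - q_3)/q_4) = floor((8 - 5)/8) = 0.
Since k = 0, no intermediate fraction beyond p_4/q_4 has denominator <= 8, so the convergent 59/8 is the closest (its error is |155*8 - 59*21|/(21*8) = 1/168).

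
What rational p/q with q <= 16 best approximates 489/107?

Expand x = 489/107 as a continued fraction with the Euclidean algorithm:
  489 = 4*107 + 61, so a_0 = 4.
  107 = 1*61 + 46, so a_1 = 1.
  61 = 1*46 + 15, so a_2 = 1.
  46 = 3*15 + 1, so a_3 = 3.
  15 = 15*1 + 0, so a_4 = 15.
so x = [4; 1, 1, 3, 15].
Convergents (p_i = a_i*p_{i-1} + p_{i-2}, q_i = a_i*q_{i-1} + q_{i-2} with p_{-2}=0, p_{-1}=1, q_{-2}=1, q_{-1}=0), until the denominator exceeds 16:
  i=0: a_0=4, p_0 = 4*1 + 0 = 4, q_0 = 4*0 + 1 = 1.
  i=1: a_1=1, p_1 = 1*4 + 1 = 5, q_1 = 1*1 + 0 = 1.
  i=2: a_2=1, p_2 = 1*5 + 4 = 9, q_2 = 1*1 + 1 = 2.
  i=3: a_3=3, p_3 = 3*9 + 5 = 32, q_3 = 3*2 + 1 = 7.
  i=4: a_4=15, p_4 = 15*32 + 9 = 489, q_4 = 15*7 + 2 = 107.
q_4 = 107 > 16, so the last convergent with denominator <= 16 is p_3/q_3 = 32/7.
The closest fraction with denominator <= 16 is either p_3/q_3 or the intermediate fraction (k*p_3 + p_2)/(k*q_3 + q_2) with the largest k >= 1 whose denominator stays <= 16; these approach x as k grows, and every other convergent or intermediate fraction in range is farther away.
Largest k: floor((16 - q_2)/q_3) = floor((16 - 2)/7) = 2.
That gives (2*32 + 9)/(2*7 + 2) = 73/16.
Compare the errors: |x - 32/7| = |489*7 - 32*107|/(107*7) = 1/749, and |x - 73/16| = |489*16 - 73*107|/(107*16) = 13/1712.
Cross-multiplying, 1*1712 = 1712 < 9737 = 13*749, so 1/749 is smaller: the convergent 32/7 is closer to x than 73/16.

32/7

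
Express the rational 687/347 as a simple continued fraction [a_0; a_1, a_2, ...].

[1; 1, 48, 1, 1, 3]

Run the Euclidean algorithm on 687 and 347; the successive quotients are the partial quotients a_0, a_1, ... (each step inverts the fractional part left over by the previous one):
  687 = 1*347 + 340, so a_0 = 1.
  347 = 1*340 + 7, so a_1 = 1.
  340 = 48*7 + 4, so a_2 = 48.
  7 = 1*4 + 3, so a_3 = 1.
  4 = 1*3 + 1, so a_4 = 1.
  3 = 3*1 + 0, so a_5 = 3.
The remainder reaches 0 after 6 divisions, so the expansion has 6 partial quotients, read off in order.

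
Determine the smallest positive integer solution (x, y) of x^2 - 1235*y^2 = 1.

(x, y) = (246, 7)

First expand sqrt(1235) as a continued fraction. With x_i = (sqrt(1235) + m_i)/d_i and (m_0, d_0) = (0, 1): a_0 = floor(sqrt(1235)) = 35, since 35^2 = 1225 <= 1235 < 1296 = 36^2.
Iterate m_{i+1} = d_i*a_i - m_i, d_{i+1} = (1235 - m_{i+1}^2)/d_i, a_{i+1} = floor((a_0 + m_{i+1})/d_{i+1}):
  m_1 = 1*35 - 0 = 35, d_1 = (1235 - 35^2)/1 = 10/1 = 10, a_1 = floor((35 + 35)/10) = 7.
  m_2 = 10*7 - 35 = 35, d_2 = (1235 - 35^2)/10 = 10/10 = 1, a_2 = floor((35 + 35)/1) = 70.
  m_3 = 1*70 - 35 = 35, d_3 = (1235 - 35^2)/1 = 10/1 = 10: (m_3, d_3) = (m_1, d_1) = (35, 10), so from here the quotients repeat a_1, a_2; the period length is 2.
So sqrt(1235) = [35; (7, 70)] with period length k = 2.
k is even, so the fundamental solution of x^2 - 1235y^2 = 1 is (p_{k-1}, q_{k-1}) = (p_1, q_1); compute convergents through index 1.
Convergents (p_i = a_i*p_{i-1} + p_{i-2}, q_i = a_i*q_{i-1} + q_{i-2} with p_{-2}=0, p_{-1}=1, q_{-2}=1, q_{-1}=0):
  i=0: a_0=35, p_0 = 35*1 + 0 = 35, q_0 = 35*0 + 1 = 1.
  i=1: a_1=7, p_1 = 7*35 + 1 = 246, q_1 = 7*1 + 0 = 7.
Check: 246^2 - 1235*7^2 = 60516 - 60515 = 1, so (x, y) = (246, 7) solves the equation, and by the theorem it is the least positive solution.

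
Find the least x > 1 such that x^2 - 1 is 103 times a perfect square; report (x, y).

First expand sqrt(103) as a continued fraction. With x_i = (sqrt(103) + m_i)/d_i and (m_0, d_0) = (0, 1): a_0 = floor(sqrt(103)) = 10, since 10^2 = 100 <= 103 < 121 = 11^2.
Iterate m_{i+1} = d_i*a_i - m_i, d_{i+1} = (103 - m_{i+1}^2)/d_i, a_{i+1} = floor((a_0 + m_{i+1})/d_{i+1}):
  m_1 = 1*10 - 0 = 10, d_1 = (103 - 10^2)/1 = 3/1 = 3, a_1 = floor((10 + 10)/3) = 6.
  m_2 = 3*6 - 10 = 8, d_2 = (103 - 8^2)/3 = 39/3 = 13, a_2 = floor((10 + 8)/13) = 1.
  m_3 = 13*1 - 8 = 5, d_3 = (103 - 5^2)/13 = 78/13 = 6, a_3 = floor((10 + 5)/6) = 2.
  m_4 = 6*2 - 5 = 7, d_4 = (103 - 7^2)/6 = 54/6 = 9, a_4 = floor((10 + 7)/9) = 1.
  m_5 = 9*1 - 7 = 2, d_5 = (103 - 2^2)/9 = 99/9 = 11, a_5 = floor((10 + 2)/11) = 1.
  m_6 = 11*1 - 2 = 9, d_6 = (103 - 9^2)/11 = 22/11 = 2, a_6 = floor((10 + 9)/2) = 9.
  m_7 = 2*9 - 9 = 9, d_7 = (103 - 9^2)/2 = 22/2 = 11, a_7 = floor((10 + 9)/11) = 1.
  m_8 = 11*1 - 9 = 2, d_8 = (103 - 2^2)/11 = 99/11 = 9, a_8 = floor((10 + 2)/9) = 1.
  m_9 = 9*1 - 2 = 7, d_9 = (103 - 7^2)/9 = 54/9 = 6, a_9 = floor((10 + 7)/6) = 2.
  m_10 = 6*2 - 7 = 5, d_10 = (103 - 5^2)/6 = 78/6 = 13, a_10 = floor((10 + 5)/13) = 1.
  m_11 = 13*1 - 5 = 8, d_11 = (103 - 8^2)/13 = 39/13 = 3, a_11 = floor((10 + 8)/3) = 6.
  m_12 = 3*6 - 8 = 10, d_12 = (103 - 10^2)/3 = 3/3 = 1, a_12 = floor((10 + 10)/1) = 20.
  m_13 = 1*20 - 10 = 10, d_13 = (103 - 10^2)/1 = 3/1 = 3: (m_13, d_13) = (m_1, d_1) = (10, 3), so from here the quotients repeat a_1, ..., a_12; the period length is 12.
So sqrt(103) = [10; (6, 1, 2, 1, 1, 9, 1, 1, 2, 1, 6, 20)] with period length k = 12.
k is even, so the fundamental solution of x^2 - 103y^2 = 1 is (p_{k-1}, q_{k-1}) = (p_11, q_11); compute convergents through index 11.
Convergents (p_i = a_i*p_{i-1} + p_{i-2}, q_i = a_i*q_{i-1} + q_{i-2} with p_{-2}=0, p_{-1}=1, q_{-2}=1, q_{-1}=0):
  i=0: a_0=10, p_0 = 10*1 + 0 = 10, q_0 = 10*0 + 1 = 1.
  i=1: a_1=6, p_1 = 6*10 + 1 = 61, q_1 = 6*1 + 0 = 6.
  i=2: a_2=1, p_2 = 1*61 + 10 = 71, q_2 = 1*6 + 1 = 7.
  i=3: a_3=2, p_3 = 2*71 + 61 = 203, q_3 = 2*7 + 6 = 20.
  i=4: a_4=1, p_4 = 1*203 + 71 = 274, q_4 = 1*20 + 7 = 27.
  i=5: a_5=1, p_5 = 1*274 + 203 = 477, q_5 = 1*27 + 20 = 47.
  i=6: a_6=9, p_6 = 9*477 + 274 = 4567, q_6 = 9*47 + 27 = 450.
  i=7: a_7=1, p_7 = 1*4567 + 477 = 5044, q_7 = 1*450 + 47 = 497.
  i=8: a_8=1, p_8 = 1*5044 + 4567 = 9611, q_8 = 1*497 + 450 = 947.
  i=9: a_9=2, p_9 = 2*9611 + 5044 = 24266, q_9 = 2*947 + 497 = 2391.
  i=10: a_10=1, p_10 = 1*24266 + 9611 = 33877, q_10 = 1*2391 + 947 = 3338.
  i=11: a_11=6, p_11 = 6*33877 + 24266 = 227528, q_11 = 6*3338 + 2391 = 22419.
Check: 227528^2 - 103*22419^2 = 51768990784 - 51768990783 = 1, so (x, y) = (227528, 22419) solves the equation, and by the theorem it is the least positive solution.

(x, y) = (227528, 22419)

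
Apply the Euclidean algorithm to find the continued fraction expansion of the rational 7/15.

Run the Euclidean algorithm on 7 and 15; the successive quotients are the partial quotients a_0, a_1, ... (each step inverts the fractional part left over by the previous one):
  7 = 0*15 + 7, so a_0 = 0.
  15 = 2*7 + 1, so a_1 = 2.
  7 = 7*1 + 0, so a_2 = 7.
The remainder reaches 0 after 3 divisions, so the expansion has 3 partial quotients, read off in order.

[0; 2, 7]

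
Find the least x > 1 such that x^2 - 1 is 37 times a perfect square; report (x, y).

First expand sqrt(37) as a continued fraction. With x_i = (sqrt(37) + m_i)/d_i and (m_0, d_0) = (0, 1): a_0 = floor(sqrt(37)) = 6, since 6^2 = 36 <= 37 < 49 = 7^2.
Iterate m_{i+1} = d_i*a_i - m_i, d_{i+1} = (37 - m_{i+1}^2)/d_i, a_{i+1} = floor((a_0 + m_{i+1})/d_{i+1}):
  m_1 = 1*6 - 0 = 6, d_1 = (37 - 6^2)/1 = 1/1 = 1, a_1 = floor((6 + 6)/1) = 12.
  m_2 = 1*12 - 6 = 6, d_2 = (37 - 6^2)/1 = 1/1 = 1: (m_2, d_2) = (m_1, d_1) = (6, 1), so from here the quotient a_1 repeats; the period length is 1.
So sqrt(37) = [6; (12)] with period length k = 1.
k is odd, so (p_{k-1}, q_{k-1}) only solves x^2 - 37y^2 = -1 and the fundamental solution of x^2 - 37y^2 = 1 is (p_{2k-1}, q_{2k-1}) = (p_1, q_1); compute convergents through index 1, running through the period twice.
Convergents (p_i = a_i*p_{i-1} + p_{i-2}, q_i = a_i*q_{i-1} + q_{i-2} with p_{-2}=0, p_{-1}=1, q_{-2}=1, q_{-1}=0):
  i=0: a_0=6, p_0 = 6*1 + 0 = 6, q_0 = 6*0 + 1 = 1.
  i=1: a_1=12, p_1 = 12*6 + 1 = 73, q_1 = 12*1 + 0 = 12.
Indeed p_0^2 - 37*q_0^2 = 36 - 37 = -1, not +1.
Check: 73^2 - 37*12^2 = 5329 - 5328 = 1, so (x, y) = (73, 12) solves the equation, and by the theorem it is the least positive solution.

(x, y) = (73, 12)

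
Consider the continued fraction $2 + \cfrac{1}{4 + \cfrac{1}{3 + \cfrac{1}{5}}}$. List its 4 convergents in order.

Using the convergent recurrence p_i = a_i*p_{i-1} + p_{i-2}, q_i = a_i*q_{i-1} + q_{i-2} with p_{-2}=0, p_{-1}=1, q_{-2}=1, q_{-1}=0:
  i=0: a_0=2, p_0 = 2*1 + 0 = 2, q_0 = 2*0 + 1 = 1.
  i=1: a_1=4, p_1 = 4*2 + 1 = 9, q_1 = 4*1 + 0 = 4.
  i=2: a_2=3, p_2 = 3*9 + 2 = 29, q_2 = 3*4 + 1 = 13.
  i=3: a_3=5, p_3 = 5*29 + 9 = 154, q_3 = 5*13 + 4 = 69.

2/1, 9/4, 29/13, 154/69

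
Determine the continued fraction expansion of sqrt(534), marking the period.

[23; (9, 4, 1, 1, 22, 1, 1, 4, 9, 46)]

Write x_i = (sqrt(534) + m_i)/d_i with (m_0, d_0) = (0, 1). a_0 = floor(sqrt(534)) = 23, since 23^2 = 529 <= 534 < 576 = 24^2.
Iterate m_{i+1} = d_i*a_i - m_i, d_{i+1} = (534 - m_{i+1}^2)/d_i, a_{i+1} = floor((a_0 + m_{i+1})/d_{i+1}):
  m_1 = 1*23 - 0 = 23, d_1 = (534 - 23^2)/1 = 5/1 = 5, a_1 = floor((23 + 23)/5) = 9.
  m_2 = 5*9 - 23 = 22, d_2 = (534 - 22^2)/5 = 50/5 = 10, a_2 = floor((23 + 22)/10) = 4.
  m_3 = 10*4 - 22 = 18, d_3 = (534 - 18^2)/10 = 210/10 = 21, a_3 = floor((23 + 18)/21) = 1.
  m_4 = 21*1 - 18 = 3, d_4 = (534 - 3^2)/21 = 525/21 = 25, a_4 = floor((23 + 3)/25) = 1.
  m_5 = 25*1 - 3 = 22, d_5 = (534 - 22^2)/25 = 50/25 = 2, a_5 = floor((23 + 22)/2) = 22.
  m_6 = 2*22 - 22 = 22, d_6 = (534 - 22^2)/2 = 50/2 = 25, a_6 = floor((23 + 22)/25) = 1.
  m_7 = 25*1 - 22 = 3, d_7 = (534 - 3^2)/25 = 525/25 = 21, a_7 = floor((23 + 3)/21) = 1.
  m_8 = 21*1 - 3 = 18, d_8 = (534 - 18^2)/21 = 210/21 = 10, a_8 = floor((23 + 18)/10) = 4.
  m_9 = 10*4 - 18 = 22, d_9 = (534 - 22^2)/10 = 50/10 = 5, a_9 = floor((23 + 22)/5) = 9.
  m_10 = 5*9 - 22 = 23, d_10 = (534 - 23^2)/5 = 5/5 = 1, a_10 = floor((23 + 23)/1) = 46.
  m_11 = 1*46 - 23 = 23, d_11 = (534 - 23^2)/1 = 5/1 = 5: (m_11, d_11) = (m_1, d_1) = (23, 5), so from here the quotients repeat a_1, ..., a_10; the period length is 10.
Hence the expansion of sqrt(534) is a_0 = 23 followed by the repeating block 9, 4, 1, 1, 22, 1, 1, 4, 9, 46 (period 10).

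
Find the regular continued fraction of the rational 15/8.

[1; 1, 7]

Run the Euclidean algorithm on 15 and 8; the successive quotients are the partial quotients a_0, a_1, ... (each step inverts the fractional part left over by the previous one):
  15 = 1*8 + 7, so a_0 = 1.
  8 = 1*7 + 1, so a_1 = 1.
  7 = 7*1 + 0, so a_2 = 7.
The remainder reaches 0 after 3 divisions, so the expansion has 3 partial quotients, read off in order.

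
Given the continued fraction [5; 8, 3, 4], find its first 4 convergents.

Using the convergent recurrence p_i = a_i*p_{i-1} + p_{i-2}, q_i = a_i*q_{i-1} + q_{i-2} with p_{-2}=0, p_{-1}=1, q_{-2}=1, q_{-1}=0:
  i=0: a_0=5, p_0 = 5*1 + 0 = 5, q_0 = 5*0 + 1 = 1.
  i=1: a_1=8, p_1 = 8*5 + 1 = 41, q_1 = 8*1 + 0 = 8.
  i=2: a_2=3, p_2 = 3*41 + 5 = 128, q_2 = 3*8 + 1 = 25.
  i=3: a_3=4, p_3 = 4*128 + 41 = 553, q_3 = 4*25 + 8 = 108.

5/1, 41/8, 128/25, 553/108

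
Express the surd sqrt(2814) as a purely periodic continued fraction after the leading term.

[53; (21, 4, 1, 3, 2, 3, 1, 4, 21, 106)]

Write x_i = (sqrt(2814) + m_i)/d_i with (m_0, d_0) = (0, 1). a_0 = floor(sqrt(2814)) = 53, since 53^2 = 2809 <= 2814 < 2916 = 54^2.
Iterate m_{i+1} = d_i*a_i - m_i, d_{i+1} = (2814 - m_{i+1}^2)/d_i, a_{i+1} = floor((a_0 + m_{i+1})/d_{i+1}):
  m_1 = 1*53 - 0 = 53, d_1 = (2814 - 53^2)/1 = 5/1 = 5, a_1 = floor((53 + 53)/5) = 21.
  m_2 = 5*21 - 53 = 52, d_2 = (2814 - 52^2)/5 = 110/5 = 22, a_2 = floor((53 + 52)/22) = 4.
  m_3 = 22*4 - 52 = 36, d_3 = (2814 - 36^2)/22 = 1518/22 = 69, a_3 = floor((53 + 36)/69) = 1.
  m_4 = 69*1 - 36 = 33, d_4 = (2814 - 33^2)/69 = 1725/69 = 25, a_4 = floor((53 + 33)/25) = 3.
  m_5 = 25*3 - 33 = 42, d_5 = (2814 - 42^2)/25 = 1050/25 = 42, a_5 = floor((53 + 42)/42) = 2.
  m_6 = 42*2 - 42 = 42, d_6 = (2814 - 42^2)/42 = 1050/42 = 25, a_6 = floor((53 + 42)/25) = 3.
  m_7 = 25*3 - 42 = 33, d_7 = (2814 - 33^2)/25 = 1725/25 = 69, a_7 = floor((53 + 33)/69) = 1.
  m_8 = 69*1 - 33 = 36, d_8 = (2814 - 36^2)/69 = 1518/69 = 22, a_8 = floor((53 + 36)/22) = 4.
  m_9 = 22*4 - 36 = 52, d_9 = (2814 - 52^2)/22 = 110/22 = 5, a_9 = floor((53 + 52)/5) = 21.
  m_10 = 5*21 - 52 = 53, d_10 = (2814 - 53^2)/5 = 5/5 = 1, a_10 = floor((53 + 53)/1) = 106.
  m_11 = 1*106 - 53 = 53, d_11 = (2814 - 53^2)/1 = 5/1 = 5: (m_11, d_11) = (m_1, d_1) = (53, 5), so from here the quotients repeat a_1, ..., a_10; the period length is 10.
Hence the expansion of sqrt(2814) is a_0 = 53 followed by the repeating block 21, 4, 1, 3, 2, 3, 1, 4, 21, 106 (period 10).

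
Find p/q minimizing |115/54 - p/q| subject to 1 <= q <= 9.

Expand x = 115/54 as a continued fraction with the Euclidean algorithm:
  115 = 2*54 + 7, so a_0 = 2.
  54 = 7*7 + 5, so a_1 = 7.
  7 = 1*5 + 2, so a_2 = 1.
  5 = 2*2 + 1, so a_3 = 2.
  2 = 2*1 + 0, so a_4 = 2.
so x = [2; 7, 1, 2, 2].
Convergents (p_i = a_i*p_{i-1} + p_{i-2}, q_i = a_i*q_{i-1} + q_{i-2} with p_{-2}=0, p_{-1}=1, q_{-2}=1, q_{-1}=0), until the denominator exceeds 9:
  i=0: a_0=2, p_0 = 2*1 + 0 = 2, q_0 = 2*0 + 1 = 1.
  i=1: a_1=7, p_1 = 7*2 + 1 = 15, q_1 = 7*1 + 0 = 7.
  i=2: a_2=1, p_2 = 1*15 + 2 = 17, q_2 = 1*7 + 1 = 8.
  i=3: a_3=2, p_3 = 2*17 + 15 = 49, q_3 = 2*8 + 7 = 23.
q_3 = 23 > 9, so the last convergent with denominator <= 9 is p_2/q_2 = 17/8.
The closest fraction with denominator <= 9 is either p_2/q_2 or the intermediate fraction (k*p_2 + p_1)/(k*q_2 + q_1) with the largest k >= 1 whose denominator stays <= 9; these approach x as k grows, and every other convergent or intermediate fraction in range is farther away.
Largest k: floor((9 - q_1)/q_2) = floor((9 - 7)/8) = 0.
Since k = 0, no intermediate fraction beyond p_2/q_2 has denominator <= 9, so the convergent 17/8 is the closest (its error is |115*8 - 17*54|/(54*8) = 2/432).

17/8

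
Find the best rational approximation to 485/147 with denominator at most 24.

Expand x = 485/147 as a continued fraction with the Euclidean algorithm:
  485 = 3*147 + 44, so a_0 = 3.
  147 = 3*44 + 15, so a_1 = 3.
  44 = 2*15 + 14, so a_2 = 2.
  15 = 1*14 + 1, so a_3 = 1.
  14 = 14*1 + 0, so a_4 = 14.
so x = [3; 3, 2, 1, 14].
Convergents (p_i = a_i*p_{i-1} + p_{i-2}, q_i = a_i*q_{i-1} + q_{i-2} with p_{-2}=0, p_{-1}=1, q_{-2}=1, q_{-1}=0), until the denominator exceeds 24:
  i=0: a_0=3, p_0 = 3*1 + 0 = 3, q_0 = 3*0 + 1 = 1.
  i=1: a_1=3, p_1 = 3*3 + 1 = 10, q_1 = 3*1 + 0 = 3.
  i=2: a_2=2, p_2 = 2*10 + 3 = 23, q_2 = 2*3 + 1 = 7.
  i=3: a_3=1, p_3 = 1*23 + 10 = 33, q_3 = 1*7 + 3 = 10.
  i=4: a_4=14, p_4 = 14*33 + 23 = 485, q_4 = 14*10 + 7 = 147.
q_4 = 147 > 24, so the last convergent with denominator <= 24 is p_3/q_3 = 33/10.
The closest fraction with denominator <= 24 is either p_3/q_3 or the intermediate fraction (k*p_3 + p_2)/(k*q_3 + q_2) with the largest k >= 1 whose denominator stays <= 24; these approach x as k grows, and every other convergent or intermediate fraction in range is farther away.
Largest k: floor((24 - q_2)/q_3) = floor((24 - 7)/10) = 1.
That gives (1*33 + 23)/(1*10 + 7) = 56/17.
Compare the errors: |x - 33/10| = |485*10 - 33*147|/(147*10) = 1/1470, and |x - 56/17| = |485*17 - 56*147|/(147*17) = 13/2499.
Cross-multiplying, 1*2499 = 2499 < 19110 = 13*1470, so 1/1470 is smaller: the convergent 33/10 is closer to x than 56/17.

33/10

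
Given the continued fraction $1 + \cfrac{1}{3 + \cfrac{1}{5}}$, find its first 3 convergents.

1/1, 4/3, 21/16

Using the convergent recurrence p_i = a_i*p_{i-1} + p_{i-2}, q_i = a_i*q_{i-1} + q_{i-2} with p_{-2}=0, p_{-1}=1, q_{-2}=1, q_{-1}=0:
  i=0: a_0=1, p_0 = 1*1 + 0 = 1, q_0 = 1*0 + 1 = 1.
  i=1: a_1=3, p_1 = 3*1 + 1 = 4, q_1 = 3*1 + 0 = 3.
  i=2: a_2=5, p_2 = 5*4 + 1 = 21, q_2 = 5*3 + 1 = 16.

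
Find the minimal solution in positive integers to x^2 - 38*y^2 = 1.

First expand sqrt(38) as a continued fraction. With x_i = (sqrt(38) + m_i)/d_i and (m_0, d_0) = (0, 1): a_0 = floor(sqrt(38)) = 6, since 6^2 = 36 <= 38 < 49 = 7^2.
Iterate m_{i+1} = d_i*a_i - m_i, d_{i+1} = (38 - m_{i+1}^2)/d_i, a_{i+1} = floor((a_0 + m_{i+1})/d_{i+1}):
  m_1 = 1*6 - 0 = 6, d_1 = (38 - 6^2)/1 = 2/1 = 2, a_1 = floor((6 + 6)/2) = 6.
  m_2 = 2*6 - 6 = 6, d_2 = (38 - 6^2)/2 = 2/2 = 1, a_2 = floor((6 + 6)/1) = 12.
  m_3 = 1*12 - 6 = 6, d_3 = (38 - 6^2)/1 = 2/1 = 2: (m_3, d_3) = (m_1, d_1) = (6, 2), so from here the quotients repeat a_1, a_2; the period length is 2.
So sqrt(38) = [6; (6, 12)] with period length k = 2.
k is even, so the fundamental solution of x^2 - 38y^2 = 1 is (p_{k-1}, q_{k-1}) = (p_1, q_1); compute convergents through index 1.
Convergents (p_i = a_i*p_{i-1} + p_{i-2}, q_i = a_i*q_{i-1} + q_{i-2} with p_{-2}=0, p_{-1}=1, q_{-2}=1, q_{-1}=0):
  i=0: a_0=6, p_0 = 6*1 + 0 = 6, q_0 = 6*0 + 1 = 1.
  i=1: a_1=6, p_1 = 6*6 + 1 = 37, q_1 = 6*1 + 0 = 6.
Check: 37^2 - 38*6^2 = 1369 - 1368 = 1, so (x, y) = (37, 6) solves the equation, and by the theorem it is the least positive solution.

(x, y) = (37, 6)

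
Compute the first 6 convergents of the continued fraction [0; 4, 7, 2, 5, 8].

0/1, 1/4, 7/29, 15/62, 82/339, 671/2774

Using the convergent recurrence p_i = a_i*p_{i-1} + p_{i-2}, q_i = a_i*q_{i-1} + q_{i-2} with p_{-2}=0, p_{-1}=1, q_{-2}=1, q_{-1}=0:
  i=0: a_0=0, p_0 = 0*1 + 0 = 0, q_0 = 0*0 + 1 = 1.
  i=1: a_1=4, p_1 = 4*0 + 1 = 1, q_1 = 4*1 + 0 = 4.
  i=2: a_2=7, p_2 = 7*1 + 0 = 7, q_2 = 7*4 + 1 = 29.
  i=3: a_3=2, p_3 = 2*7 + 1 = 15, q_3 = 2*29 + 4 = 62.
  i=4: a_4=5, p_4 = 5*15 + 7 = 82, q_4 = 5*62 + 29 = 339.
  i=5: a_5=8, p_5 = 8*82 + 15 = 671, q_5 = 8*339 + 62 = 2774.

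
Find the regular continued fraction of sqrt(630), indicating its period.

[25; (10, 50)]

Write x_i = (sqrt(630) + m_i)/d_i with (m_0, d_0) = (0, 1). a_0 = floor(sqrt(630)) = 25, since 25^2 = 625 <= 630 < 676 = 26^2.
Iterate m_{i+1} = d_i*a_i - m_i, d_{i+1} = (630 - m_{i+1}^2)/d_i, a_{i+1} = floor((a_0 + m_{i+1})/d_{i+1}):
  m_1 = 1*25 - 0 = 25, d_1 = (630 - 25^2)/1 = 5/1 = 5, a_1 = floor((25 + 25)/5) = 10.
  m_2 = 5*10 - 25 = 25, d_2 = (630 - 25^2)/5 = 5/5 = 1, a_2 = floor((25 + 25)/1) = 50.
  m_3 = 1*50 - 25 = 25, d_3 = (630 - 25^2)/1 = 5/1 = 5: (m_3, d_3) = (m_1, d_1) = (25, 5), so from here the quotients repeat a_1, a_2; the period length is 2.
Hence the expansion of sqrt(630) is a_0 = 25 followed by the repeating block 10, 50 (period 2).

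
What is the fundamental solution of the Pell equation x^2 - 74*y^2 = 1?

(x, y) = (3699, 430)

First expand sqrt(74) as a continued fraction. With x_i = (sqrt(74) + m_i)/d_i and (m_0, d_0) = (0, 1): a_0 = floor(sqrt(74)) = 8, since 8^2 = 64 <= 74 < 81 = 9^2.
Iterate m_{i+1} = d_i*a_i - m_i, d_{i+1} = (74 - m_{i+1}^2)/d_i, a_{i+1} = floor((a_0 + m_{i+1})/d_{i+1}):
  m_1 = 1*8 - 0 = 8, d_1 = (74 - 8^2)/1 = 10/1 = 10, a_1 = floor((8 + 8)/10) = 1.
  m_2 = 10*1 - 8 = 2, d_2 = (74 - 2^2)/10 = 70/10 = 7, a_2 = floor((8 + 2)/7) = 1.
  m_3 = 7*1 - 2 = 5, d_3 = (74 - 5^2)/7 = 49/7 = 7, a_3 = floor((8 + 5)/7) = 1.
  m_4 = 7*1 - 5 = 2, d_4 = (74 - 2^2)/7 = 70/7 = 10, a_4 = floor((8 + 2)/10) = 1.
  m_5 = 10*1 - 2 = 8, d_5 = (74 - 8^2)/10 = 10/10 = 1, a_5 = floor((8 + 8)/1) = 16.
  m_6 = 1*16 - 8 = 8, d_6 = (74 - 8^2)/1 = 10/1 = 10: (m_6, d_6) = (m_1, d_1) = (8, 10), so from here the quotients repeat a_1, ..., a_5; the period length is 5.
So sqrt(74) = [8; (1, 1, 1, 1, 16)] with period length k = 5.
k is odd, so (p_{k-1}, q_{k-1}) only solves x^2 - 74y^2 = -1 and the fundamental solution of x^2 - 74y^2 = 1 is (p_{2k-1}, q_{2k-1}) = (p_9, q_9); compute convergents through index 9, running through the period twice.
Convergents (p_i = a_i*p_{i-1} + p_{i-2}, q_i = a_i*q_{i-1} + q_{i-2} with p_{-2}=0, p_{-1}=1, q_{-2}=1, q_{-1}=0):
  i=0: a_0=8, p_0 = 8*1 + 0 = 8, q_0 = 8*0 + 1 = 1.
  i=1: a_1=1, p_1 = 1*8 + 1 = 9, q_1 = 1*1 + 0 = 1.
  i=2: a_2=1, p_2 = 1*9 + 8 = 17, q_2 = 1*1 + 1 = 2.
  i=3: a_3=1, p_3 = 1*17 + 9 = 26, q_3 = 1*2 + 1 = 3.
  i=4: a_4=1, p_4 = 1*26 + 17 = 43, q_4 = 1*3 + 2 = 5.
  i=5: a_5=16, p_5 = 16*43 + 26 = 714, q_5 = 16*5 + 3 = 83.
  i=6: a_6=1, p_6 = 1*714 + 43 = 757, q_6 = 1*83 + 5 = 88.
  i=7: a_7=1, p_7 = 1*757 + 714 = 1471, q_7 = 1*88 + 83 = 171.
  i=8: a_8=1, p_8 = 1*1471 + 757 = 2228, q_8 = 1*171 + 88 = 259.
  i=9: a_9=1, p_9 = 1*2228 + 1471 = 3699, q_9 = 1*259 + 171 = 430.
Indeed p_4^2 - 74*q_4^2 = 1849 - 1850 = -1, not +1.
Check: 3699^2 - 74*430^2 = 13682601 - 13682600 = 1, so (x, y) = (3699, 430) solves the equation, and by the theorem it is the least positive solution.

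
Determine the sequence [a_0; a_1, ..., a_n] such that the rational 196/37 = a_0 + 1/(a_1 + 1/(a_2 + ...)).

[5; 3, 2, 1, 3]

Run the Euclidean algorithm on 196 and 37; the successive quotients are the partial quotients a_0, a_1, ... (each step inverts the fractional part left over by the previous one):
  196 = 5*37 + 11, so a_0 = 5.
  37 = 3*11 + 4, so a_1 = 3.
  11 = 2*4 + 3, so a_2 = 2.
  4 = 1*3 + 1, so a_3 = 1.
  3 = 3*1 + 0, so a_4 = 3.
The remainder reaches 0 after 5 divisions, so the expansion has 5 partial quotients, read off in order.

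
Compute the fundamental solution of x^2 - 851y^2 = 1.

(x, y) = (8418574, 288585)

First expand sqrt(851) as a continued fraction. With x_i = (sqrt(851) + m_i)/d_i and (m_0, d_0) = (0, 1): a_0 = floor(sqrt(851)) = 29, since 29^2 = 841 <= 851 < 900 = 30^2.
Iterate m_{i+1} = d_i*a_i - m_i, d_{i+1} = (851 - m_{i+1}^2)/d_i, a_{i+1} = floor((a_0 + m_{i+1})/d_{i+1}):
  m_1 = 1*29 - 0 = 29, d_1 = (851 - 29^2)/1 = 10/1 = 10, a_1 = floor((29 + 29)/10) = 5.
  m_2 = 10*5 - 29 = 21, d_2 = (851 - 21^2)/10 = 410/10 = 41, a_2 = floor((29 + 21)/41) = 1.
  m_3 = 41*1 - 21 = 20, d_3 = (851 - 20^2)/41 = 451/41 = 11, a_3 = floor((29 + 20)/11) = 4.
  m_4 = 11*4 - 20 = 24, d_4 = (851 - 24^2)/11 = 275/11 = 25, a_4 = floor((29 + 24)/25) = 2.
  m_5 = 25*2 - 24 = 26, d_5 = (851 - 26^2)/25 = 175/25 = 7, a_5 = floor((29 + 26)/7) = 7.
  m_6 = 7*7 - 26 = 23, d_6 = (851 - 23^2)/7 = 322/7 = 46, a_6 = floor((29 + 23)/46) = 1.
  m_7 = 46*1 - 23 = 23, d_7 = (851 - 23^2)/46 = 322/46 = 7, a_7 = floor((29 + 23)/7) = 7.
  m_8 = 7*7 - 23 = 26, d_8 = (851 - 26^2)/7 = 175/7 = 25, a_8 = floor((29 + 26)/25) = 2.
  m_9 = 25*2 - 26 = 24, d_9 = (851 - 24^2)/25 = 275/25 = 11, a_9 = floor((29 + 24)/11) = 4.
  m_10 = 11*4 - 24 = 20, d_10 = (851 - 20^2)/11 = 451/11 = 41, a_10 = floor((29 + 20)/41) = 1.
  m_11 = 41*1 - 20 = 21, d_11 = (851 - 21^2)/41 = 410/41 = 10, a_11 = floor((29 + 21)/10) = 5.
  m_12 = 10*5 - 21 = 29, d_12 = (851 - 29^2)/10 = 10/10 = 1, a_12 = floor((29 + 29)/1) = 58.
  m_13 = 1*58 - 29 = 29, d_13 = (851 - 29^2)/1 = 10/1 = 10: (m_13, d_13) = (m_1, d_1) = (29, 10), so from here the quotients repeat a_1, ..., a_12; the period length is 12.
So sqrt(851) = [29; (5, 1, 4, 2, 7, 1, 7, 2, 4, 1, 5, 58)] with period length k = 12.
k is even, so the fundamental solution of x^2 - 851y^2 = 1 is (p_{k-1}, q_{k-1}) = (p_11, q_11); compute convergents through index 11.
Convergents (p_i = a_i*p_{i-1} + p_{i-2}, q_i = a_i*q_{i-1} + q_{i-2} with p_{-2}=0, p_{-1}=1, q_{-2}=1, q_{-1}=0):
  i=0: a_0=29, p_0 = 29*1 + 0 = 29, q_0 = 29*0 + 1 = 1.
  i=1: a_1=5, p_1 = 5*29 + 1 = 146, q_1 = 5*1 + 0 = 5.
  i=2: a_2=1, p_2 = 1*146 + 29 = 175, q_2 = 1*5 + 1 = 6.
  i=3: a_3=4, p_3 = 4*175 + 146 = 846, q_3 = 4*6 + 5 = 29.
  i=4: a_4=2, p_4 = 2*846 + 175 = 1867, q_4 = 2*29 + 6 = 64.
  i=5: a_5=7, p_5 = 7*1867 + 846 = 13915, q_5 = 7*64 + 29 = 477.
  i=6: a_6=1, p_6 = 1*13915 + 1867 = 15782, q_6 = 1*477 + 64 = 541.
  i=7: a_7=7, p_7 = 7*15782 + 13915 = 124389, q_7 = 7*541 + 477 = 4264.
  i=8: a_8=2, p_8 = 2*124389 + 15782 = 264560, q_8 = 2*4264 + 541 = 9069.
  i=9: a_9=4, p_9 = 4*264560 + 124389 = 1182629, q_9 = 4*9069 + 4264 = 40540.
  i=10: a_10=1, p_10 = 1*1182629 + 264560 = 1447189, q_10 = 1*40540 + 9069 = 49609.
  i=11: a_11=5, p_11 = 5*1447189 + 1182629 = 8418574, q_11 = 5*49609 + 40540 = 288585.
Check: 8418574^2 - 851*288585^2 = 70872388193476 - 70872388193475 = 1, so (x, y) = (8418574, 288585) solves the equation, and by the theorem it is the least positive solution.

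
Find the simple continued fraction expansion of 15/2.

[7; 2]

Run the Euclidean algorithm on 15 and 2; the successive quotients are the partial quotients a_0, a_1, ... (each step inverts the fractional part left over by the previous one):
  15 = 7*2 + 1, so a_0 = 7.
  2 = 2*1 + 0, so a_1 = 2.
The remainder reaches 0 after 2 divisions, so the expansion has 2 partial quotients, read off in order.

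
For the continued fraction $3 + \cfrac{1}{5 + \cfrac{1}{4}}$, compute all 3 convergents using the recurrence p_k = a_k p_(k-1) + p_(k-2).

Using the convergent recurrence p_i = a_i*p_{i-1} + p_{i-2}, q_i = a_i*q_{i-1} + q_{i-2} with p_{-2}=0, p_{-1}=1, q_{-2}=1, q_{-1}=0:
  i=0: a_0=3, p_0 = 3*1 + 0 = 3, q_0 = 3*0 + 1 = 1.
  i=1: a_1=5, p_1 = 5*3 + 1 = 16, q_1 = 5*1 + 0 = 5.
  i=2: a_2=4, p_2 = 4*16 + 3 = 67, q_2 = 4*5 + 1 = 21.

3/1, 16/5, 67/21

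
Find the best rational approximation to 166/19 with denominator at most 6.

35/4

Expand x = 166/19 as a continued fraction with the Euclidean algorithm:
  166 = 8*19 + 14, so a_0 = 8.
  19 = 1*14 + 5, so a_1 = 1.
  14 = 2*5 + 4, so a_2 = 2.
  5 = 1*4 + 1, so a_3 = 1.
  4 = 4*1 + 0, so a_4 = 4.
so x = [8; 1, 2, 1, 4].
Convergents (p_i = a_i*p_{i-1} + p_{i-2}, q_i = a_i*q_{i-1} + q_{i-2} with p_{-2}=0, p_{-1}=1, q_{-2}=1, q_{-1}=0), until the denominator exceeds 6:
  i=0: a_0=8, p_0 = 8*1 + 0 = 8, q_0 = 8*0 + 1 = 1.
  i=1: a_1=1, p_1 = 1*8 + 1 = 9, q_1 = 1*1 + 0 = 1.
  i=2: a_2=2, p_2 = 2*9 + 8 = 26, q_2 = 2*1 + 1 = 3.
  i=3: a_3=1, p_3 = 1*26 + 9 = 35, q_3 = 1*3 + 1 = 4.
  i=4: a_4=4, p_4 = 4*35 + 26 = 166, q_4 = 4*4 + 3 = 19.
q_4 = 19 > 6, so the last convergent with denominator <= 6 is p_3/q_3 = 35/4.
The closest fraction with denominator <= 6 is either p_3/q_3 or the intermediate fraction (k*p_3 + p_2)/(k*q_3 + q_2) with the largest k >= 1 whose denominator stays <= 6; these approach x as k grows, and every other convergent or intermediate fraction in range is farther away.
Largest k: floor((6 - q_2)/q_3) = floor((6 - 3)/4) = 0.
Since k = 0, no intermediate fraction beyond p_3/q_3 has denominator <= 6, so the convergent 35/4 is the closest (its error is |166*4 - 35*19|/(19*4) = 1/76).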